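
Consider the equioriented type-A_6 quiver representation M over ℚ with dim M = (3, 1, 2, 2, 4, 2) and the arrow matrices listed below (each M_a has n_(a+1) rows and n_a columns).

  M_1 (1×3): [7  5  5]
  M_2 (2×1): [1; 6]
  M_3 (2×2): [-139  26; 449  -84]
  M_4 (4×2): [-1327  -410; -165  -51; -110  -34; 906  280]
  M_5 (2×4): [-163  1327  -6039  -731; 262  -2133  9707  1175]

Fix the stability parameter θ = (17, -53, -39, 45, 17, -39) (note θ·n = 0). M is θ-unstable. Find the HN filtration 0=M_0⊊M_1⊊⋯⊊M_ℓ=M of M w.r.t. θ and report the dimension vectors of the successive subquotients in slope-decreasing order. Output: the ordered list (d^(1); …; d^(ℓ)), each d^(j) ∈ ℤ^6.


Barcode: M ≅ I[1,1]^2, I[1,6], I[3,6], I[5,5]^2. HN layers by μ_θ (4 steps, strictly decreasing):
  μ^(1)=17; μ^(2)=23/3; μ^(3)=-25; μ^(4)=-39

((2, 0, 0, 0, 2, 0); (0, 0, 0, 2, 2, 2); (1, 1, 1, 0, 0, 0); (0, 0, 1, 0, 0, 0))


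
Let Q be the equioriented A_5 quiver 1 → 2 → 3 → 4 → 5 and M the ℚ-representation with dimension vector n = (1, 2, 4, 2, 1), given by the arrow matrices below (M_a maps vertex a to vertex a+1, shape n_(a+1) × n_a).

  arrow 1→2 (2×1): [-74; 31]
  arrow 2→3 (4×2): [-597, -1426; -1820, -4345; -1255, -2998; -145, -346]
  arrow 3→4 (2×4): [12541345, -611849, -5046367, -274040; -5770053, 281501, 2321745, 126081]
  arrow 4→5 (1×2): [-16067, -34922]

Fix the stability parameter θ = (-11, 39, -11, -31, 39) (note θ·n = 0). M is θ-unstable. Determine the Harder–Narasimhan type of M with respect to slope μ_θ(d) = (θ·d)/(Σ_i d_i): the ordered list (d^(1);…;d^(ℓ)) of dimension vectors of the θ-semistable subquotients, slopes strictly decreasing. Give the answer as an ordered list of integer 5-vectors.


Via rank(M_{q-1}∘⋯∘M_p): M ≅ I[1,5], I[2,4], I[3,3]^2.
μ_θ-semistable layers: μ^(1)=39; μ^(2)=-1; μ^(3)=-11

((0, 0, 0, 0, 1); (0, 2, 2, 2, 0); (1, 0, 2, 0, 0))


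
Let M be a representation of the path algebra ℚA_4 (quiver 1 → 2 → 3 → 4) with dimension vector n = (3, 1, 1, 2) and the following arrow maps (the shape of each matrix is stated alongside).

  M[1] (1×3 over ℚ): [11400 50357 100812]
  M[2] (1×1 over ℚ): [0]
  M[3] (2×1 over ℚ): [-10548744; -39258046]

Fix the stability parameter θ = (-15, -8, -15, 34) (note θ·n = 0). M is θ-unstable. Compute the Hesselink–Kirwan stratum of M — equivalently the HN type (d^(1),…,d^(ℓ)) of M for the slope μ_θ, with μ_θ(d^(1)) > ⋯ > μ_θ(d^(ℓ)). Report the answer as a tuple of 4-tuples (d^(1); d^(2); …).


Interval decomposition of M: I[1,1]^2, I[1,2], I[3,4], I[4,4].
HN type (ℓ=3): μ^(1)=34; μ^(2)=-8; μ^(3)=-15

((0, 0, 0, 2); (0, 1, 0, 0); (3, 0, 1, 0))


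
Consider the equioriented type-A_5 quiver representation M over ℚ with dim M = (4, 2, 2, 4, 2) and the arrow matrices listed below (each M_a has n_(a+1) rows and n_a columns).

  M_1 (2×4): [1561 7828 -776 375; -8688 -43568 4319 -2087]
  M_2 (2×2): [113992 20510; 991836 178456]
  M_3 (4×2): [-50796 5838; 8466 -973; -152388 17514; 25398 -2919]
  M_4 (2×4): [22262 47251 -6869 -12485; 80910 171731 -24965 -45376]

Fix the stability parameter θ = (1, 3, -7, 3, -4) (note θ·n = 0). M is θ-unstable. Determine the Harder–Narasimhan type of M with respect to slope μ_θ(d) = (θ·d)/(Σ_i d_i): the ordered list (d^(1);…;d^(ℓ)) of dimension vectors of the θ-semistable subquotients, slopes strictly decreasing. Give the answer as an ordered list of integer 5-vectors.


Via rank(M_{q-1}∘⋯∘M_p): M ≅ I[1,1]^2, I[1,3], I[1,5], I[4,4]^2, I[4,5].
μ_θ-semistable layers: μ^(1)=3; μ^(2)=1; μ^(3)=-1/2; μ^(4)=-1

((0, 0, 0, 2, 0); (2, 0, 0, 0, 0); (0, 0, 0, 2, 2); (2, 2, 2, 0, 0))


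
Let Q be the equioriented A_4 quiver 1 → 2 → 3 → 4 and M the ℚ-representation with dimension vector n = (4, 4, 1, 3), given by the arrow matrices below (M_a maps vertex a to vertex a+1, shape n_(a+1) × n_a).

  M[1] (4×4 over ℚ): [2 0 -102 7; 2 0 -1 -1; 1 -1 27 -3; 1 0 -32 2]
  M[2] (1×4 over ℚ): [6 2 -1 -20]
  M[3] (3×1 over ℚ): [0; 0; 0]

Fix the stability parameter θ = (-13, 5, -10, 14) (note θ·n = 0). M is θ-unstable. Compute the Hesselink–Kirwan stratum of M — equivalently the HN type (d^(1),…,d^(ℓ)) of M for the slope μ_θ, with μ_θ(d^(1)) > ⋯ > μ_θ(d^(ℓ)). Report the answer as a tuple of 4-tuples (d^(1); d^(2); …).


Barcode: M ≅ I[1,2]^3, I[1,3], I[4,4]^3. HN layers by μ_θ (4 steps, strictly decreasing):
  μ^(1)=14; μ^(2)=5; μ^(3)=-5/2; μ^(4)=-13

((0, 0, 0, 3); (0, 3, 0, 0); (0, 1, 1, 0); (4, 0, 0, 0))


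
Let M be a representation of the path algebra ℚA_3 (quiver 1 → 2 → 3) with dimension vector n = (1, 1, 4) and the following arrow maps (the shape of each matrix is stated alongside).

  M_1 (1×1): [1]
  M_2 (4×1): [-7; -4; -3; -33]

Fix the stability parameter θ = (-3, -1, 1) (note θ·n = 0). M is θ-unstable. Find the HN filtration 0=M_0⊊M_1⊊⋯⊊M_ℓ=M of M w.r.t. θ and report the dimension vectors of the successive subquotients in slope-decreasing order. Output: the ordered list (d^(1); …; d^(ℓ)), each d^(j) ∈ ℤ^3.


Barcode: M ≅ I[1,3], I[3,3]^3. HN layers by μ_θ (3 steps, strictly decreasing):
  μ^(1)=1; μ^(2)=-1; μ^(3)=-3

((0, 0, 4); (0, 1, 0); (1, 0, 0))


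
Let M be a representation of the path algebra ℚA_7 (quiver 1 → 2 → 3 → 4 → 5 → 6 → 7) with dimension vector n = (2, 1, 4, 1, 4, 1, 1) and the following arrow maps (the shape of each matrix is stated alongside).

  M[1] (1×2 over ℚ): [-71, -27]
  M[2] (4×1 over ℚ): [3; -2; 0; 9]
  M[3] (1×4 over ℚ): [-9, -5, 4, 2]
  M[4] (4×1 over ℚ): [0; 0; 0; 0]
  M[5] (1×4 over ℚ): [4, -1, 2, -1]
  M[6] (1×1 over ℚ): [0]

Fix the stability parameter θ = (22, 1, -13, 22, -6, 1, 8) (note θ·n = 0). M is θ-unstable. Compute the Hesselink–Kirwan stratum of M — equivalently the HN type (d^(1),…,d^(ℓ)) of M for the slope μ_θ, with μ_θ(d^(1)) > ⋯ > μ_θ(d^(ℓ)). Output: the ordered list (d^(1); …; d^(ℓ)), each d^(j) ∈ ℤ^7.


Interval decomposition of M: I[1,1], I[1,4], I[3,3]^3, I[5,5]^3, I[5,6], I[7,7].
HN type (ℓ=6): μ^(1)=22; μ^(2)=8; μ^(3)=10/3; μ^(4)=1; μ^(5)=-6; μ^(6)=-13

((1, 0, 0, 1, 0, 0, 0); (0, 0, 0, 0, 0, 0, 1); (1, 1, 1, 0, 0, 0, 0); (0, 0, 0, 0, 0, 1, 0); (0, 0, 0, 0, 4, 0, 0); (0, 0, 3, 0, 0, 0, 0))


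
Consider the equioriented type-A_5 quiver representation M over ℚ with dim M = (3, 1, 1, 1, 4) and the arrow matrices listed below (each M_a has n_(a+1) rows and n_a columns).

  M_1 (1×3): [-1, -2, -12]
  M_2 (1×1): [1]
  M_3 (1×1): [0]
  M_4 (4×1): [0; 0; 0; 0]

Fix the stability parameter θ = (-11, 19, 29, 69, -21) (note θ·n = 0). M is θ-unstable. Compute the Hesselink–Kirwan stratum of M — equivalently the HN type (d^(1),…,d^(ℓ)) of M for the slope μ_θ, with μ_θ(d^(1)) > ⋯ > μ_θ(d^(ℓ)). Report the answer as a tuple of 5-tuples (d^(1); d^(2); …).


Barcode: M ≅ I[1,1]^2, I[1,3], I[4,4], I[5,5]^4. HN layers by μ_θ (5 steps, strictly decreasing):
  μ^(1)=69; μ^(2)=29; μ^(3)=19; μ^(4)=-11; μ^(5)=-21

((0, 0, 0, 1, 0); (0, 0, 1, 0, 0); (0, 1, 0, 0, 0); (3, 0, 0, 0, 0); (0, 0, 0, 0, 4))


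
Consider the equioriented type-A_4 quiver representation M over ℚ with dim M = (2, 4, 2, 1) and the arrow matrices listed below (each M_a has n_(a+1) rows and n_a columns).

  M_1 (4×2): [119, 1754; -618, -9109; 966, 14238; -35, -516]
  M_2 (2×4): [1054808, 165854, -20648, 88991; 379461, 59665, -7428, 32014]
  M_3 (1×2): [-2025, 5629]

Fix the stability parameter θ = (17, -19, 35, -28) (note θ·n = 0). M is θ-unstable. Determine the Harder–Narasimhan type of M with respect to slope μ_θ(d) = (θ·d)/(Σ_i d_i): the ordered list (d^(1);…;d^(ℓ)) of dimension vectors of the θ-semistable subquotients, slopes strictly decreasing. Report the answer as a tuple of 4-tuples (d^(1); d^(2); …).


Via rank(M_{q-1}∘⋯∘M_p): M ≅ I[1,3], I[1,4], I[2,2]^2.
μ_θ-semistable layers: μ^(1)=35; μ^(2)=7/2; μ^(3)=-1; μ^(4)=-19

((0, 0, 1, 0); (0, 0, 1, 1); (2, 2, 0, 0); (0, 2, 0, 0))


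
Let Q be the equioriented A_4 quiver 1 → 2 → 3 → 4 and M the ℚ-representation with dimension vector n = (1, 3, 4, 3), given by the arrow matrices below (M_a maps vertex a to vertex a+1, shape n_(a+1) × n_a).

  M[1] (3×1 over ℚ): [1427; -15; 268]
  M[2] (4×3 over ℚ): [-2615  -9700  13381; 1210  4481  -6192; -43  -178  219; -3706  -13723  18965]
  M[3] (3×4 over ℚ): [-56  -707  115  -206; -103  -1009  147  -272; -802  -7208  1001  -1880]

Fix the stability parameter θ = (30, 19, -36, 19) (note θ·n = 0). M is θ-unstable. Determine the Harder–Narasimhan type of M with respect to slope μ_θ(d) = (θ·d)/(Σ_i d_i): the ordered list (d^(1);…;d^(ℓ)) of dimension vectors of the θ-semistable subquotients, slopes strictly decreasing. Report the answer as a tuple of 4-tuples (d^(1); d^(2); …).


Barcode: M ≅ I[1,4], I[2,3], I[2,4], I[3,4]. HN layers by μ_θ (4 steps, strictly decreasing):
  μ^(1)=19; μ^(2)=13/3; μ^(3)=-17/2; μ^(4)=-36

((0, 0, 0, 3); (1, 1, 1, 0); (0, 2, 2, 0); (0, 0, 1, 0))


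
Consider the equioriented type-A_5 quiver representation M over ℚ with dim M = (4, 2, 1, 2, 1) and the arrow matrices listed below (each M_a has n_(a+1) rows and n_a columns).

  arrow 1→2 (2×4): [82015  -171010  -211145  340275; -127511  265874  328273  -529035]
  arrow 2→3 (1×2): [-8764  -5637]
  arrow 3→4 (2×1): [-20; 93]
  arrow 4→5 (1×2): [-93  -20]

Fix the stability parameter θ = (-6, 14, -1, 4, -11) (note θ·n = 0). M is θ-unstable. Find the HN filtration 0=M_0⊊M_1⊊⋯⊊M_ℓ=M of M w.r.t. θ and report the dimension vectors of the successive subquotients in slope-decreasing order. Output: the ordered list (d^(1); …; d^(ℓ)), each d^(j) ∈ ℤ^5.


Interval decomposition of M: I[1,1]^3, I[1,4], I[2,2], I[4,5].
HN type (ℓ=4): μ^(1)=14; μ^(2)=17/3; μ^(3)=-7/2; μ^(4)=-6

((0, 1, 0, 0, 0); (0, 1, 1, 1, 0); (0, 0, 0, 1, 1); (4, 0, 0, 0, 0))


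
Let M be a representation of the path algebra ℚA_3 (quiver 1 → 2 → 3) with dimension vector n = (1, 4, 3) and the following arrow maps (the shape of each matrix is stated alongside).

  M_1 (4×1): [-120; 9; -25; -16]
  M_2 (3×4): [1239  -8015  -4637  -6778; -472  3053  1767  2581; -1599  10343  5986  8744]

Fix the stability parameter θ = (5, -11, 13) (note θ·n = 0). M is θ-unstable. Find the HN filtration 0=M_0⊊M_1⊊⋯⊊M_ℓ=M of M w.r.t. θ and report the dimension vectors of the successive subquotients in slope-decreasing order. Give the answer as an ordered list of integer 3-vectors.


Barcode: M ≅ I[1,3], I[2,2], I[2,3]^2. HN layers by μ_θ (3 steps, strictly decreasing):
  μ^(1)=13; μ^(2)=-3; μ^(3)=-11

((0, 0, 3); (1, 1, 0); (0, 3, 0))


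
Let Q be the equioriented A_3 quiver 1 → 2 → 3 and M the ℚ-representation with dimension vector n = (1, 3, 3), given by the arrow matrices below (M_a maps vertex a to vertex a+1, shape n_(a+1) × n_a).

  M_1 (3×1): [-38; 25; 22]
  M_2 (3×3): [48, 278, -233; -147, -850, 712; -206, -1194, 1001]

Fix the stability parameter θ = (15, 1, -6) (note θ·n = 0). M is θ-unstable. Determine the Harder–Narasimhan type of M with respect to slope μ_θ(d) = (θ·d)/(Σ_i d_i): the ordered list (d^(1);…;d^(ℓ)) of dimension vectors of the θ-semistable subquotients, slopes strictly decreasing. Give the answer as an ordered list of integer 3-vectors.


Interval decomposition of M: I[1,2], I[2,3]^2, I[3,3].
HN type (ℓ=3): μ^(1)=8; μ^(2)=-5/2; μ^(3)=-6

((1, 1, 0); (0, 2, 2); (0, 0, 1))


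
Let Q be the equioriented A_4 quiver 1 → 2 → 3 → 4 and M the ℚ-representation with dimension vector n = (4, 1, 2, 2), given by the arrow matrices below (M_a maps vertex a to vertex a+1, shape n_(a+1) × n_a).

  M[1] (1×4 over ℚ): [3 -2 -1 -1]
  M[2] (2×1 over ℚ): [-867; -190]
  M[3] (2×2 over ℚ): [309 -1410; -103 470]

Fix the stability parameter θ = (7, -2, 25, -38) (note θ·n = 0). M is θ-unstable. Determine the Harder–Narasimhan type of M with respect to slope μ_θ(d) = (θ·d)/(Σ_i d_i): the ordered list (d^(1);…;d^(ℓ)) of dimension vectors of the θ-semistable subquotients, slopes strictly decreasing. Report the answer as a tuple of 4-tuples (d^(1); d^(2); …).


Via rank(M_{q-1}∘⋯∘M_p): M ≅ I[1,1]^3, I[1,4], I[3,3], I[4,4].
μ_θ-semistable layers: μ^(1)=25; μ^(2)=7; μ^(3)=-2; μ^(4)=-38

((0, 0, 1, 0); (3, 0, 0, 0); (1, 1, 1, 1); (0, 0, 0, 1))


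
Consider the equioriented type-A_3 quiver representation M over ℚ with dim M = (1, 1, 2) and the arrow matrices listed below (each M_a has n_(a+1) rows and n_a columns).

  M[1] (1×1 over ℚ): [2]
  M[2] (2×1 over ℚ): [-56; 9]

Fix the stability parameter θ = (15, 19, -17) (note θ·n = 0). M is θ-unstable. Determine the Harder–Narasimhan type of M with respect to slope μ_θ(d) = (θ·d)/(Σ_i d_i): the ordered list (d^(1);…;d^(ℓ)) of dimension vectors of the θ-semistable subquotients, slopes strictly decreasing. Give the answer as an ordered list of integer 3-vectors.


Barcode: M ≅ I[1,3], I[3,3]. HN layers by μ_θ (2 steps, strictly decreasing):
  μ^(1)=17/3; μ^(2)=-17

((1, 1, 1); (0, 0, 1))


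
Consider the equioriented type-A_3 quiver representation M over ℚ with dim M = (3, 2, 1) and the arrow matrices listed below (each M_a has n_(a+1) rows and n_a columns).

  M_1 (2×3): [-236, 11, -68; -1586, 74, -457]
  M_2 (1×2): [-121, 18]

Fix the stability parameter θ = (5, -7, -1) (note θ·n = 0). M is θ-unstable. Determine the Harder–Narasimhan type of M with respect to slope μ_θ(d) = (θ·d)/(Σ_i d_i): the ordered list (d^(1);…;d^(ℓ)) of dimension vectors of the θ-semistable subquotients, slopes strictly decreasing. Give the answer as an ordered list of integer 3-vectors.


Via rank(M_{q-1}∘⋯∘M_p): M ≅ I[1,1], I[1,2], I[1,3].
μ_θ-semistable layers: μ^(1)=5; μ^(2)=-1

((1, 0, 0); (2, 2, 1))


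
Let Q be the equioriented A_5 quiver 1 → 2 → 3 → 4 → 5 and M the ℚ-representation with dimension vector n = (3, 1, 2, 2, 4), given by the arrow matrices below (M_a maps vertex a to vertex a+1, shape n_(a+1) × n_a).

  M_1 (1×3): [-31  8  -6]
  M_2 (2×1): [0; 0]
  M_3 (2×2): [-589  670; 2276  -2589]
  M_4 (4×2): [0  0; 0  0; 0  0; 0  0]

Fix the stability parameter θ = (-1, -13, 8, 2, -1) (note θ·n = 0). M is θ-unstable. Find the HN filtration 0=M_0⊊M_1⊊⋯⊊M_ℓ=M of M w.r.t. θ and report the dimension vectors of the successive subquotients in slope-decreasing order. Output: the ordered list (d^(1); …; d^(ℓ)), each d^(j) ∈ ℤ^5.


Barcode: M ≅ I[1,1]^2, I[1,2], I[3,4]^2, I[5,5]^4. HN layers by μ_θ (3 steps, strictly decreasing):
  μ^(1)=5; μ^(2)=-1; μ^(3)=-7

((0, 0, 2, 2, 0); (2, 0, 0, 0, 4); (1, 1, 0, 0, 0))


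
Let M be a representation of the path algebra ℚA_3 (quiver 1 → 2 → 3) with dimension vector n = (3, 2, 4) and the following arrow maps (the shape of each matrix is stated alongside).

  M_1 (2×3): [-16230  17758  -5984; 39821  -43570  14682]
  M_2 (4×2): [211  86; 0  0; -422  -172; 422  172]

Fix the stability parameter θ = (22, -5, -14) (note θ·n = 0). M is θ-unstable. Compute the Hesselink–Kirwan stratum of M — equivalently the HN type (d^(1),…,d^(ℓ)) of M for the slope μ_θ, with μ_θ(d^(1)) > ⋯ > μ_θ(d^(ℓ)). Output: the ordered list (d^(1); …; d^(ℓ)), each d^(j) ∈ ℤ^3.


Via rank(M_{q-1}∘⋯∘M_p): M ≅ I[1,1], I[1,2], I[1,3], I[3,3]^3.
μ_θ-semistable layers: μ^(1)=22; μ^(2)=17/2; μ^(3)=1; μ^(4)=-14

((1, 0, 0); (1, 1, 0); (1, 1, 1); (0, 0, 3))


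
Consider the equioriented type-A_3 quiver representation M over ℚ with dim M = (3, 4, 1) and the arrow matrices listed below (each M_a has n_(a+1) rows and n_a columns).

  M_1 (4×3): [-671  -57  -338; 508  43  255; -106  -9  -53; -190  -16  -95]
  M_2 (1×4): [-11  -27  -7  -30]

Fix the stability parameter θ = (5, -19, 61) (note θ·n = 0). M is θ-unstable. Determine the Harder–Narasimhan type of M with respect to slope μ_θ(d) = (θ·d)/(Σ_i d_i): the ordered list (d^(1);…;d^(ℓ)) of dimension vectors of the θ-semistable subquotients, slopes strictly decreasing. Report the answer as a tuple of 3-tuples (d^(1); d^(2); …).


Via rank(M_{q-1}∘⋯∘M_p): M ≅ I[1,2]^2, I[1,3], I[2,2].
μ_θ-semistable layers: μ^(1)=61; μ^(2)=-7; μ^(3)=-19

((0, 0, 1); (3, 3, 0); (0, 1, 0))


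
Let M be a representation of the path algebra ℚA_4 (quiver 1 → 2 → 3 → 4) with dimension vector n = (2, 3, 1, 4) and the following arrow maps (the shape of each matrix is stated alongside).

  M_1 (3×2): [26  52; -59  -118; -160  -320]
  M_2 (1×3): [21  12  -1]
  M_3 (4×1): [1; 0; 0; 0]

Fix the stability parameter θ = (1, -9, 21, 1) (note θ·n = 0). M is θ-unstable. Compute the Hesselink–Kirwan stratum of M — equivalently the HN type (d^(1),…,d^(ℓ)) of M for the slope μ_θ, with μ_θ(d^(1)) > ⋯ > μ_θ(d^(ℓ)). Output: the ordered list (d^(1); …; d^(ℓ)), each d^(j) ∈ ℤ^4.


Interval decomposition of M: I[1,1], I[1,4], I[2,2]^2, I[4,4]^3.
HN type (ℓ=4): μ^(1)=11; μ^(2)=1; μ^(3)=-4; μ^(4)=-9

((0, 0, 1, 1); (1, 0, 0, 3); (1, 1, 0, 0); (0, 2, 0, 0))


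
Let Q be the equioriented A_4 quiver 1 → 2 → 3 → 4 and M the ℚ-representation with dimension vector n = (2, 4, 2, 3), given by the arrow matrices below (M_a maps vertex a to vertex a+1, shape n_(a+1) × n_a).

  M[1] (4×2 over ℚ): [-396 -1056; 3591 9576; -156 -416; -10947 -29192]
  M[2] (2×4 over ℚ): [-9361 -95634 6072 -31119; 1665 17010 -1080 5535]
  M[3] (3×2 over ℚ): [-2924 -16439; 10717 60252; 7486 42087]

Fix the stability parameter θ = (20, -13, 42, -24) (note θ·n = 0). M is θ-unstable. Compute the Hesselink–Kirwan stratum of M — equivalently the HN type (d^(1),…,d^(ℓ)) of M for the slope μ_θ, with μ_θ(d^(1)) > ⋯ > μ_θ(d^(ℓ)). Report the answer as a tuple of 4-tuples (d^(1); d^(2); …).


Barcode: M ≅ I[1,1], I[1,4], I[2,2]^3, I[3,4], I[4,4]. HN layers by μ_θ (5 steps, strictly decreasing):
  μ^(1)=20; μ^(2)=9; μ^(3)=7/2; μ^(4)=-13; μ^(5)=-24

((1, 0, 0, 0); (0, 0, 2, 2); (1, 1, 0, 0); (0, 3, 0, 0); (0, 0, 0, 1))


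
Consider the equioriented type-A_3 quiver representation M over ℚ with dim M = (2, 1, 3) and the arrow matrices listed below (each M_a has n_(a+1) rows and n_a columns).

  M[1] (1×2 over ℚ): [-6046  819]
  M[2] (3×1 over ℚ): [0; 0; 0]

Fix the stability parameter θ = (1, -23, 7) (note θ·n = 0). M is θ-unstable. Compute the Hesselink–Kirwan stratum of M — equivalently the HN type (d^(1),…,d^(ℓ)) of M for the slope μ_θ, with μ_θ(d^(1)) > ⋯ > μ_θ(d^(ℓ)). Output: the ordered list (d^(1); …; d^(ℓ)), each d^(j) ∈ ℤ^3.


Interval decomposition of M: I[1,1], I[1,2], I[3,3]^3.
HN type (ℓ=3): μ^(1)=7; μ^(2)=1; μ^(3)=-11

((0, 0, 3); (1, 0, 0); (1, 1, 0))


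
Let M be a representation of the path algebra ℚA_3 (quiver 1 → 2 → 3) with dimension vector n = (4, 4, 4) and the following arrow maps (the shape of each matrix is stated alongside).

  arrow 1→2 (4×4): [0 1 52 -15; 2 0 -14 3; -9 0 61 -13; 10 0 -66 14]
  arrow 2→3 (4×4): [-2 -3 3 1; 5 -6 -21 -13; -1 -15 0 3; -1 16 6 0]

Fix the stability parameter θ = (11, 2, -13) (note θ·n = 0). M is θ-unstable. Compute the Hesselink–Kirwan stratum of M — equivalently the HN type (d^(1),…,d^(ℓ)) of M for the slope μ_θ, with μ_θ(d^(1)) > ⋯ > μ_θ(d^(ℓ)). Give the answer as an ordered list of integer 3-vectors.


Interval decomposition of M: I[1,1], I[1,3]^3, I[2,3].
HN type (ℓ=3): μ^(1)=11; μ^(2)=0; μ^(3)=-11/2

((1, 0, 0); (3, 3, 3); (0, 1, 1))


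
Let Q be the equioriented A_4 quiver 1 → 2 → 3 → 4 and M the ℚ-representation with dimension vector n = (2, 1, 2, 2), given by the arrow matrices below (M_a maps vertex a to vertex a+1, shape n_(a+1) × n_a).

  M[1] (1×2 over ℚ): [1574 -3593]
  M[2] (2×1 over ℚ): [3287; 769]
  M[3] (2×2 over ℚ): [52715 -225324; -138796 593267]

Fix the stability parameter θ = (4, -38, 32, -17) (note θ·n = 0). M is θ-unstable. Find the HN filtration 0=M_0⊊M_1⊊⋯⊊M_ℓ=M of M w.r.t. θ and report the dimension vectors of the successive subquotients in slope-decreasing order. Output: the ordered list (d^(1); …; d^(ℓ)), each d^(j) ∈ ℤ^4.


Barcode: M ≅ I[1,1], I[1,4], I[3,4]. HN layers by μ_θ (3 steps, strictly decreasing):
  μ^(1)=15/2; μ^(2)=4; μ^(3)=-17

((0, 0, 2, 2); (1, 0, 0, 0); (1, 1, 0, 0))


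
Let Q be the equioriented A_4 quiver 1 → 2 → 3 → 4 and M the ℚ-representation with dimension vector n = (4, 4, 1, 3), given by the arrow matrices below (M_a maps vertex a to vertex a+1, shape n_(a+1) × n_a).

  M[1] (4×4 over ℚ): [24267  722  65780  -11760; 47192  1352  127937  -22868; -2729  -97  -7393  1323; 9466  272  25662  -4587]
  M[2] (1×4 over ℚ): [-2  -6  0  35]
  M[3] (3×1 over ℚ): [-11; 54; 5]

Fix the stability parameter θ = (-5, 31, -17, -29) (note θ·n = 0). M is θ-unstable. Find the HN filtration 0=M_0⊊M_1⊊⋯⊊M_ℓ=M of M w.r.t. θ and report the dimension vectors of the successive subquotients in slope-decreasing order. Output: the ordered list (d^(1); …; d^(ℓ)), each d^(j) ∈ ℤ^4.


Via rank(M_{q-1}∘⋯∘M_p): M ≅ I[1,2]^3, I[1,4], I[4,4]^2.
μ_θ-semistable layers: μ^(1)=31; μ^(2)=-5; μ^(3)=-29

((0, 3, 0, 0); (4, 1, 1, 1); (0, 0, 0, 2))


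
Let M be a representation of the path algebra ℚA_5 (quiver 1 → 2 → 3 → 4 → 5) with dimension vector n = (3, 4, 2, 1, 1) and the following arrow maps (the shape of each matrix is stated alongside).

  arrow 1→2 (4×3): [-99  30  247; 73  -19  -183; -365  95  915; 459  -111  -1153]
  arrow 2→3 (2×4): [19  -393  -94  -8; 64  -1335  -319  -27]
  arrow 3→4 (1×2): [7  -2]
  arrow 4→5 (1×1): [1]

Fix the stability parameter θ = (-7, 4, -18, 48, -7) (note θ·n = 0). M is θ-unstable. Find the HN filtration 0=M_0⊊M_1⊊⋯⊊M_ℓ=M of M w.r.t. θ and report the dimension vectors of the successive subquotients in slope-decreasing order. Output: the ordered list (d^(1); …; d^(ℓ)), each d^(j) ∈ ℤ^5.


Interval decomposition of M: I[1,1], I[1,3], I[1,5], I[2,2]^2.
HN type (ℓ=3): μ^(1)=41/2; μ^(2)=4; μ^(3)=-7

((0, 0, 0, 1, 1); (0, 2, 0, 0, 0); (3, 2, 2, 0, 0))


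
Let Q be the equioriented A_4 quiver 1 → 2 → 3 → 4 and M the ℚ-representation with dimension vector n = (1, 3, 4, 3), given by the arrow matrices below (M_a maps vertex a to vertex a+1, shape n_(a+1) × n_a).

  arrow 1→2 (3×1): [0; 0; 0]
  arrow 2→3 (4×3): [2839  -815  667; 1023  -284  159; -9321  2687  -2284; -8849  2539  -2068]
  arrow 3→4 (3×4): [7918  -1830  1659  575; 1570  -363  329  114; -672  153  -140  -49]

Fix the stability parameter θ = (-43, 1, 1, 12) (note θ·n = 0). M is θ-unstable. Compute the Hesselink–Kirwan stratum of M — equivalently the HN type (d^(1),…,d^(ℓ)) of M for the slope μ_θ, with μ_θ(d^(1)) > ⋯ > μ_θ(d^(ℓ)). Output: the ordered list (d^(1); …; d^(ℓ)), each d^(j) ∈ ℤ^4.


Interval decomposition of M: I[1,1], I[2,3], I[2,4]^2, I[3,3], I[4,4].
HN type (ℓ=3): μ^(1)=12; μ^(2)=1; μ^(3)=-43

((0, 0, 0, 3); (0, 3, 4, 0); (1, 0, 0, 0))


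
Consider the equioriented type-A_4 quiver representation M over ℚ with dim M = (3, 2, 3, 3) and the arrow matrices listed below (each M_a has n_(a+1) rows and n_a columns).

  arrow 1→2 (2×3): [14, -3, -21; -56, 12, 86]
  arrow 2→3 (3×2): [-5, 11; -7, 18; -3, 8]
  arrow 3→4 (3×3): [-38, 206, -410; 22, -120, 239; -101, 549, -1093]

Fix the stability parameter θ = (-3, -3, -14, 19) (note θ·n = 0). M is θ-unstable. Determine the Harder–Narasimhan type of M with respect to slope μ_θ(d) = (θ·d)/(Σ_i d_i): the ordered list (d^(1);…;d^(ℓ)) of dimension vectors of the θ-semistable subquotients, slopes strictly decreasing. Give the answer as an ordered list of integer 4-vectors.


Via rank(M_{q-1}∘⋯∘M_p): M ≅ I[1,1], I[1,4]^2, I[3,3], I[4,4].
μ_θ-semistable layers: μ^(1)=19; μ^(2)=-3; μ^(3)=-20/3; μ^(4)=-14

((0, 0, 0, 3); (1, 0, 0, 0); (2, 2, 2, 0); (0, 0, 1, 0))


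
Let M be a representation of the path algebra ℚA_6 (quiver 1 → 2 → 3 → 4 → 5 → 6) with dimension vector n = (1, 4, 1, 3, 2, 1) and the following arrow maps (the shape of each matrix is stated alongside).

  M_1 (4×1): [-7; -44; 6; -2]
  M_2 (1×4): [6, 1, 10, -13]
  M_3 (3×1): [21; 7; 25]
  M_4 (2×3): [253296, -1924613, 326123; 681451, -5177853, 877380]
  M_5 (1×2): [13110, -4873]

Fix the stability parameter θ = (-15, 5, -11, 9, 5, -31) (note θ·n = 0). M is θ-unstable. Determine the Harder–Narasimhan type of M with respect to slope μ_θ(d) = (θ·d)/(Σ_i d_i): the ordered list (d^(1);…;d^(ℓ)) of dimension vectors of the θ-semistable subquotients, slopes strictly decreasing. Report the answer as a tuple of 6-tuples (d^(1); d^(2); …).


Via rank(M_{q-1}∘⋯∘M_p): M ≅ I[1,2], I[2,2]^2, I[2,4], I[4,5], I[4,6].
μ_θ-semistable layers: μ^(1)=9; μ^(2)=7; μ^(3)=5; μ^(4)=-3; μ^(5)=-17/3; μ^(6)=-15

((0, 0, 0, 1, 0, 0); (0, 0, 0, 1, 1, 0); (0, 3, 0, 0, 0, 0); (0, 1, 1, 0, 0, 0); (0, 0, 0, 1, 1, 1); (1, 0, 0, 0, 0, 0))


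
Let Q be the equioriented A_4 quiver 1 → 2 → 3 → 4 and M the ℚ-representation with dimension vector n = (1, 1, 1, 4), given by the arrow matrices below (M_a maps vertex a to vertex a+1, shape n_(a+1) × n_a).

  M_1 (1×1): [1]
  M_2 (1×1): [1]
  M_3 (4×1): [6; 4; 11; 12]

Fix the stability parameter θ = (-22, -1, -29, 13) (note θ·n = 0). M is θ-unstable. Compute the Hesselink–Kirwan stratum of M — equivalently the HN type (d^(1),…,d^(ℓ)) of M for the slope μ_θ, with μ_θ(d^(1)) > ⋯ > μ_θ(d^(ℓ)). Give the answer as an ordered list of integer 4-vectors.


Interval decomposition of M: I[1,4], I[4,4]^3.
HN type (ℓ=3): μ^(1)=13; μ^(2)=-15; μ^(3)=-22

((0, 0, 0, 4); (0, 1, 1, 0); (1, 0, 0, 0))


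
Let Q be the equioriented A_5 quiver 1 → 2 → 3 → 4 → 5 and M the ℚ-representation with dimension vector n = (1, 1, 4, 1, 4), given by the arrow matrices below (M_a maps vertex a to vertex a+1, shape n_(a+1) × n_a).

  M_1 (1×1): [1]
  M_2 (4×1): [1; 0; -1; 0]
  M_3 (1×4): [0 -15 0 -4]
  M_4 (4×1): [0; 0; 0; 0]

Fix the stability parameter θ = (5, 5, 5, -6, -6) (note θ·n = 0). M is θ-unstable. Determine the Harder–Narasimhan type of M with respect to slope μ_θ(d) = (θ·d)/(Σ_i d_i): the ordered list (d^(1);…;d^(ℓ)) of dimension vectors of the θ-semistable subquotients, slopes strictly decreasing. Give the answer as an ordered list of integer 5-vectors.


Interval decomposition of M: I[1,3], I[3,3]^2, I[3,4], I[5,5]^4.
HN type (ℓ=3): μ^(1)=5; μ^(2)=-1/2; μ^(3)=-6

((1, 1, 3, 0, 0); (0, 0, 1, 1, 0); (0, 0, 0, 0, 4))


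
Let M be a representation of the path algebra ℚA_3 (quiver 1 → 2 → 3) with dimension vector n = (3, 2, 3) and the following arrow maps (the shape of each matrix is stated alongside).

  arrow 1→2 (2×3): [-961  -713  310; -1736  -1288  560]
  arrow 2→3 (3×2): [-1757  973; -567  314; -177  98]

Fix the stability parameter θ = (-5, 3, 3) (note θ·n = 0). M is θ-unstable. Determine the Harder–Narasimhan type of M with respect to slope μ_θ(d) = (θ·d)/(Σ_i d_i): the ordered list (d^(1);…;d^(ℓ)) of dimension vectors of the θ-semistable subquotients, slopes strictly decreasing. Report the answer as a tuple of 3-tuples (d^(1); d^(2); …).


Via rank(M_{q-1}∘⋯∘M_p): M ≅ I[1,1]^2, I[1,3], I[2,3], I[3,3].
μ_θ-semistable layers: μ^(1)=3; μ^(2)=-5

((0, 2, 3); (3, 0, 0))


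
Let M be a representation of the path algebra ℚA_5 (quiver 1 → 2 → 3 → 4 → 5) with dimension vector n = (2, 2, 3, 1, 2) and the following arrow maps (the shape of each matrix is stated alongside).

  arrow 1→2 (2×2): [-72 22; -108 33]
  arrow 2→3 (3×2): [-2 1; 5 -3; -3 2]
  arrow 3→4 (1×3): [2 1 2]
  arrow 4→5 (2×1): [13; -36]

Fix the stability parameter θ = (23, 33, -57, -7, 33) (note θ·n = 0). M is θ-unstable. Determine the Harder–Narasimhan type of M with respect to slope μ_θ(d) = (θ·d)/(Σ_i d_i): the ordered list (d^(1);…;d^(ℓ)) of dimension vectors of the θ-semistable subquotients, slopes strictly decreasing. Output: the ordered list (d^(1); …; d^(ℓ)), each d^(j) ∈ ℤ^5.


Via rank(M_{q-1}∘⋯∘M_p): M ≅ I[1,1], I[1,5], I[2,3], I[3,3], I[5,5].
μ_θ-semistable layers: μ^(1)=33; μ^(2)=23; μ^(3)=-2; μ^(4)=-12; μ^(5)=-57

((0, 0, 0, 0, 2); (1, 0, 0, 0, 0); (1, 1, 1, 1, 0); (0, 1, 1, 0, 0); (0, 0, 1, 0, 0))


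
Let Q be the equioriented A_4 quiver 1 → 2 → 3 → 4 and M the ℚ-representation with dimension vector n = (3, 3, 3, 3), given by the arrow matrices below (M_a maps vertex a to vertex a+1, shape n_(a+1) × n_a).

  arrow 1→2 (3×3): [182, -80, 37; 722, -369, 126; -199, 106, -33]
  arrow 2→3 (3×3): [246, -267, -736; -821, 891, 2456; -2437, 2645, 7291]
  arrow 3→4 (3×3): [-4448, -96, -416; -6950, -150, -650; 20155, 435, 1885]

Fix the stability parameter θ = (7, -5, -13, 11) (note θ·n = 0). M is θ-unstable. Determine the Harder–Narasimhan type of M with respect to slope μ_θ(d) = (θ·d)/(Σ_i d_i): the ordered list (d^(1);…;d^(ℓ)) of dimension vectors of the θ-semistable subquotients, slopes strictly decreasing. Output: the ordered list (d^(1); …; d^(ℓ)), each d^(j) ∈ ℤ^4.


Barcode: M ≅ I[1,3]^2, I[1,4], I[4,4]^2. HN layers by μ_θ (2 steps, strictly decreasing):
  μ^(1)=11; μ^(2)=-11/3

((0, 0, 0, 3); (3, 3, 3, 0))


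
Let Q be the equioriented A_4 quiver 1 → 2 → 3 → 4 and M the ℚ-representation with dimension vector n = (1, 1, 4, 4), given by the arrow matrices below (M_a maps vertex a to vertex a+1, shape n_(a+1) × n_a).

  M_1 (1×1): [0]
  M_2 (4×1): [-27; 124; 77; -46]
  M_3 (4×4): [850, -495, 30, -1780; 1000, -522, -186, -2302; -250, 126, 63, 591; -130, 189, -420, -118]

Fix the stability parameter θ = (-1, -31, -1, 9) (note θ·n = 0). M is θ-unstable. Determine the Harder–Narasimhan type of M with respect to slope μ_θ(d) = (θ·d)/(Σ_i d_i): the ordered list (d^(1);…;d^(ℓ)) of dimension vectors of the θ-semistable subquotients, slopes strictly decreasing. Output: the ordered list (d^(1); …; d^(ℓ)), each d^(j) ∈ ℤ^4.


Barcode: M ≅ I[1,1], I[2,4], I[3,3]^2, I[3,4], I[4,4]^2. HN layers by μ_θ (3 steps, strictly decreasing):
  μ^(1)=9; μ^(2)=-1; μ^(3)=-31

((0, 0, 0, 4); (1, 0, 4, 0); (0, 1, 0, 0))


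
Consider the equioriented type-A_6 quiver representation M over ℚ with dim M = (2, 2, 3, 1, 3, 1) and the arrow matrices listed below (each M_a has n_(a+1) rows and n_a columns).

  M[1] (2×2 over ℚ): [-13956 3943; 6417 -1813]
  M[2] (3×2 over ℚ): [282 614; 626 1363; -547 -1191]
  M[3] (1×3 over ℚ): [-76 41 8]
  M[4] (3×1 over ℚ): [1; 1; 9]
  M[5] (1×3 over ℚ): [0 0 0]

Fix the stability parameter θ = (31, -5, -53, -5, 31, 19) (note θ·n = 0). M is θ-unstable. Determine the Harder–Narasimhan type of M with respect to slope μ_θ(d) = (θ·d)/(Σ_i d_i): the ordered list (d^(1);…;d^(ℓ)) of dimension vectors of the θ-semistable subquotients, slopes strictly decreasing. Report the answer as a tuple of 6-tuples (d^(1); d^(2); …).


Barcode: M ≅ I[1,3], I[1,5], I[3,3], I[5,5]^2, I[6,6]. HN layers by μ_θ (5 steps, strictly decreasing):
  μ^(1)=31; μ^(2)=19; μ^(3)=-5; μ^(4)=-9; μ^(5)=-53

((0, 0, 0, 0, 3, 0); (0, 0, 0, 0, 0, 1); (0, 0, 0, 1, 0, 0); (2, 2, 2, 0, 0, 0); (0, 0, 1, 0, 0, 0))


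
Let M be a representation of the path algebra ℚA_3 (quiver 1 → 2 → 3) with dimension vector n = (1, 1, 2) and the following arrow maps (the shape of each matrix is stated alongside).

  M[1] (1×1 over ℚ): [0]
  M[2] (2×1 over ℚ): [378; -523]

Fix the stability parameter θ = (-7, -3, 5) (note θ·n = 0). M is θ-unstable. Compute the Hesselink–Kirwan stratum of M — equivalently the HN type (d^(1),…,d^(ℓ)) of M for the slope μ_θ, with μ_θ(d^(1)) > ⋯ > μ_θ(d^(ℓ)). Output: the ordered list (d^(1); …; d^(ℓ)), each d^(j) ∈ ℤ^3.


Interval decomposition of M: I[1,1], I[2,3], I[3,3].
HN type (ℓ=3): μ^(1)=5; μ^(2)=-3; μ^(3)=-7

((0, 0, 2); (0, 1, 0); (1, 0, 0))


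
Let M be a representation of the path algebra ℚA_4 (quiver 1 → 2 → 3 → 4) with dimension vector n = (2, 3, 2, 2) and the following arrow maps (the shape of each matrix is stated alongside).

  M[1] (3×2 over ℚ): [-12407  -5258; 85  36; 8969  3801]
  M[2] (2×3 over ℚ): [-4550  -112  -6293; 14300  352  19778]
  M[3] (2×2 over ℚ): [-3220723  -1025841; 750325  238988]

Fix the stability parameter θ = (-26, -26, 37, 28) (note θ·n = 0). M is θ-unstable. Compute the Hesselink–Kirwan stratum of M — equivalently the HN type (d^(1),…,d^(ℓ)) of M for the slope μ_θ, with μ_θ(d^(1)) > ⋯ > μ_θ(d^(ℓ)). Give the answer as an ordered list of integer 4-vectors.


Via rank(M_{q-1}∘⋯∘M_p): M ≅ I[1,2], I[1,4], I[2,2], I[3,4].
μ_θ-semistable layers: μ^(1)=65/2; μ^(2)=-26

((0, 0, 2, 2); (2, 3, 0, 0))


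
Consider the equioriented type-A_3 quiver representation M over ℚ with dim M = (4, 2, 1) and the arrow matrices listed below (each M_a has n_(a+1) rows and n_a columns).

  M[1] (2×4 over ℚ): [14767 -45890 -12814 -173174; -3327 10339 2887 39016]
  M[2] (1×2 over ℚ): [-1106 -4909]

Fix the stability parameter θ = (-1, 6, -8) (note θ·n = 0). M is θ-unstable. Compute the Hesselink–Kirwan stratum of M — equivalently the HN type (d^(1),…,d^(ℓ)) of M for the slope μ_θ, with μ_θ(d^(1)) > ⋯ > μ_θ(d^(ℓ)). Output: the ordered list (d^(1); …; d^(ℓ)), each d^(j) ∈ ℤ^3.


Barcode: M ≅ I[1,1]^2, I[1,2], I[1,3]. HN layers by μ_θ (2 steps, strictly decreasing):
  μ^(1)=6; μ^(2)=-1

((0, 1, 0); (4, 1, 1))


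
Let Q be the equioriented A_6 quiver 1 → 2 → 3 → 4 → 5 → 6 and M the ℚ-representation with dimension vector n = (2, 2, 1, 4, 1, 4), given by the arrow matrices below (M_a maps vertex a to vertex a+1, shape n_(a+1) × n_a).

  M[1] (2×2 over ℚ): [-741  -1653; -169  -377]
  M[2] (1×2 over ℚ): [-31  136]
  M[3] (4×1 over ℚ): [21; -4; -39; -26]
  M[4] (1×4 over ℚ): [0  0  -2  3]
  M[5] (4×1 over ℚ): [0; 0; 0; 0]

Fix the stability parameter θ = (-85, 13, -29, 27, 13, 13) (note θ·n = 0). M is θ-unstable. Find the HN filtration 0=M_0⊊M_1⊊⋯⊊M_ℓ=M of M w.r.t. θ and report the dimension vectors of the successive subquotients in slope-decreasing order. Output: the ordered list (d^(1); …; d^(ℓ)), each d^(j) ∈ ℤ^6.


Via rank(M_{q-1}∘⋯∘M_p): M ≅ I[1,1], I[1,4], I[2,2], I[4,4]^2, I[4,5], I[6,6]^4.
μ_θ-semistable layers: μ^(1)=27; μ^(2)=20; μ^(3)=13; μ^(4)=-8; μ^(5)=-85

((0, 0, 0, 3, 0, 0); (0, 0, 0, 1, 1, 0); (0, 1, 0, 0, 0, 4); (0, 1, 1, 0, 0, 0); (2, 0, 0, 0, 0, 0))


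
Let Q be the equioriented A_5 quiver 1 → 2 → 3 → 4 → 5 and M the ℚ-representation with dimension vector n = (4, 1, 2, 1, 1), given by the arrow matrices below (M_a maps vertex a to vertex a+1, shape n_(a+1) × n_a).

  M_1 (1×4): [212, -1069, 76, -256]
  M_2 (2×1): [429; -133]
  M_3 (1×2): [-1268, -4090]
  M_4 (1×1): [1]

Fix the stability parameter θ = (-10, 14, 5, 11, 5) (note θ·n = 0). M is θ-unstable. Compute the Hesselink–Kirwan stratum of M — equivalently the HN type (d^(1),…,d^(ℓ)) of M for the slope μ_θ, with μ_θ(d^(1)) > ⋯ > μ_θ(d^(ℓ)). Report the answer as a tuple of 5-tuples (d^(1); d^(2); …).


Barcode: M ≅ I[1,1]^3, I[1,5], I[3,3]. HN layers by μ_θ (3 steps, strictly decreasing):
  μ^(1)=35/4; μ^(2)=5; μ^(3)=-10

((0, 1, 1, 1, 1); (0, 0, 1, 0, 0); (4, 0, 0, 0, 0))


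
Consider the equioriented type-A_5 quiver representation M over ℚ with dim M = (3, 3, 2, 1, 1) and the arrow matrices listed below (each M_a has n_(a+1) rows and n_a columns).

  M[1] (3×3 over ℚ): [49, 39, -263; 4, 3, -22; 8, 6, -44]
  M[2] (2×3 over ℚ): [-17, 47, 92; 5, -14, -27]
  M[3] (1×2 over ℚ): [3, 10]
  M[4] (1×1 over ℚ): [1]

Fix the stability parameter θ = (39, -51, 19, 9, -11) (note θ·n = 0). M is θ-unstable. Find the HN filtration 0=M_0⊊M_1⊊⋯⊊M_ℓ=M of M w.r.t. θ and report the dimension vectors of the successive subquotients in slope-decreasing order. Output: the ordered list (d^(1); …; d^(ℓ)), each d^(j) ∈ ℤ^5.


Barcode: M ≅ I[1,1], I[1,3], I[1,5], I[2,2]. HN layers by μ_θ (5 steps, strictly decreasing):
  μ^(1)=39; μ^(2)=19; μ^(3)=17/3; μ^(4)=-6; μ^(5)=-51

((1, 0, 0, 0, 0); (0, 0, 1, 0, 0); (0, 0, 1, 1, 1); (2, 2, 0, 0, 0); (0, 1, 0, 0, 0))


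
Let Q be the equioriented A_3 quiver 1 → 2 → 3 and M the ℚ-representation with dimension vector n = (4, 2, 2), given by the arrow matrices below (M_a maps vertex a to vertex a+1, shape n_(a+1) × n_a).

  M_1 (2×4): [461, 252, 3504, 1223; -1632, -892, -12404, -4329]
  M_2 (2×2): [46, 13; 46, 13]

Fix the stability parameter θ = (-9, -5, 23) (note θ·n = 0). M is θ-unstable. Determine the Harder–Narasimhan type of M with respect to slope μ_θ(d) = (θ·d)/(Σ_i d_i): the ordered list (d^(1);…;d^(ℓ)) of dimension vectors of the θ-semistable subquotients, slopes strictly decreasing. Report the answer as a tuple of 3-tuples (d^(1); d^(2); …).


Via rank(M_{q-1}∘⋯∘M_p): M ≅ I[1,1]^2, I[1,2], I[1,3], I[3,3].
μ_θ-semistable layers: μ^(1)=23; μ^(2)=-5; μ^(3)=-9

((0, 0, 2); (0, 2, 0); (4, 0, 0))


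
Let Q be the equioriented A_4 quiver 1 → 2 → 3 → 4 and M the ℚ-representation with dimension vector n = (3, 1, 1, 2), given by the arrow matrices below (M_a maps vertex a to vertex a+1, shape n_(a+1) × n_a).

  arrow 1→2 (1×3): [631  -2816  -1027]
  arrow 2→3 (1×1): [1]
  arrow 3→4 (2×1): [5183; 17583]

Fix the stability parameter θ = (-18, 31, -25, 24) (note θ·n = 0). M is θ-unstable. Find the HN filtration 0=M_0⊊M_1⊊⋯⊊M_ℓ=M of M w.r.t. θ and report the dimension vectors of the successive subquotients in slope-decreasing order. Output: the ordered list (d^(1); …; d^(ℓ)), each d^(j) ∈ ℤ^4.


Via rank(M_{q-1}∘⋯∘M_p): M ≅ I[1,1]^2, I[1,4], I[4,4].
μ_θ-semistable layers: μ^(1)=24; μ^(2)=3; μ^(3)=-18

((0, 0, 0, 2); (0, 1, 1, 0); (3, 0, 0, 0))


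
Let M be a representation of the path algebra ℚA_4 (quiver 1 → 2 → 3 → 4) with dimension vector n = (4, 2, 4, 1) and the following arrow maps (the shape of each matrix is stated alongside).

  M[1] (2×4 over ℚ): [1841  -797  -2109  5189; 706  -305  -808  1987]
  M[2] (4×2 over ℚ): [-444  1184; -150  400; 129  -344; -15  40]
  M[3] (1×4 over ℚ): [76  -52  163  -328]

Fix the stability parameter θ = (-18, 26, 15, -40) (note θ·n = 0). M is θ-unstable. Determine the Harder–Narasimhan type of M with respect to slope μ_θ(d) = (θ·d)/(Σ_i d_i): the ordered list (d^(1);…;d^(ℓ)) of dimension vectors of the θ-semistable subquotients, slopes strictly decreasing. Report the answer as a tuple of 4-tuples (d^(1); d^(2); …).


Interval decomposition of M: I[1,1]^2, I[1,2], I[1,4], I[3,3]^3.
HN type (ℓ=4): μ^(1)=26; μ^(2)=15; μ^(3)=1/3; μ^(4)=-18

((0, 1, 0, 0); (0, 0, 3, 0); (0, 1, 1, 1); (4, 0, 0, 0))


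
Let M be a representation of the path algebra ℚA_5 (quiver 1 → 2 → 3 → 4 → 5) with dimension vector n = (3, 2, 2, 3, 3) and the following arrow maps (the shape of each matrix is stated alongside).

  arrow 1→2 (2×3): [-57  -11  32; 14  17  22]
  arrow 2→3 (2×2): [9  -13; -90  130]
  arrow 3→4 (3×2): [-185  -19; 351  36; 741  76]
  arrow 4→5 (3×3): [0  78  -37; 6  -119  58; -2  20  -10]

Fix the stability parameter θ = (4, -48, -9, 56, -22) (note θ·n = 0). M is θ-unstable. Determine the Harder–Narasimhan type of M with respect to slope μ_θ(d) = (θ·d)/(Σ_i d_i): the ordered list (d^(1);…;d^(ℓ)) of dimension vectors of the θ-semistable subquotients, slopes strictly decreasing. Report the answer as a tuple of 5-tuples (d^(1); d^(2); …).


Via rank(M_{q-1}∘⋯∘M_p): M ≅ I[1,1], I[1,2], I[1,5], I[3,5], I[4,5].
μ_θ-semistable layers: μ^(1)=17; μ^(2)=4; μ^(3)=-9; μ^(4)=-22

((0, 0, 0, 3, 3); (1, 0, 0, 0, 0); (0, 0, 2, 0, 0); (2, 2, 0, 0, 0))
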